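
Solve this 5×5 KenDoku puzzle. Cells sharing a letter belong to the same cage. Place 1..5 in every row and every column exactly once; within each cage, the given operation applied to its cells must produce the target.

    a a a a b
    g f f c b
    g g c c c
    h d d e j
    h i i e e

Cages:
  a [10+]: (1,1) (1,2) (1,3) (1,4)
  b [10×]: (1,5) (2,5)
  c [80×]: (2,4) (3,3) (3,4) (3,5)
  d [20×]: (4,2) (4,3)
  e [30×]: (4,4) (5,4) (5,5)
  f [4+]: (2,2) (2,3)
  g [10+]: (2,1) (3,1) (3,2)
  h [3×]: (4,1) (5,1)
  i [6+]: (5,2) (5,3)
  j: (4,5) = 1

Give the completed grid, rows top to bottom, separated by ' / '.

Cage j is given, so (4,5) = 1.
1 is placed in row 4, so (4,1) = 3.
The two cells of cage h must have product 3, which forces (5,1) = 1.
In row 1, 5 can only go at (1,5), so (1,5) = 5.
Column 5 already has 5, leaving (2,5) = 2.
Column 5 already has 2, leaving (3,5) = 4.
Column 5 already has 2, which forces (5,5) = 3.
Row 2 now contains 2, which forces (2,4) = 4.
4 is placed in row 2, so (2,1) = 5.
The 3 cells of cage g must have sum 10, which forces (3,1) = 2.
Cage g has sum 10, so (3,2) = 3.
2 is placed in column 1, leaving (1,1) = 4.
3 is placed in column 2, leaving (2,2) = 1.
Cage f needs two cells with sum 4; hence (2,3) = 3.
Column 2 now contains 1, so (1,2) = 2.
The 4 cells of cage a must have sum 10, so (1,3) = 1.
Cage a has sum 10; hence (1,4) = 3.
1 is placed in column 3; hence (3,3) = 5.
Row 3 already has 5, which forces (3,4) = 1.
5 is placed in column 3, so (4,3) = 4.
Column 2 now contains 2, leaving (5,2) = 4.
Column 3 now contains 4, so (5,3) = 2.
2 is placed in row 5, which forces (5,4) = 5.
Row 4 already has 4, leaving (4,2) = 5.
Column 4 now contains 5, so (4,4) = 2.

4 2 1 3 5 / 5 1 3 4 2 / 2 3 5 1 4 / 3 5 4 2 1 / 1 4 2 5 3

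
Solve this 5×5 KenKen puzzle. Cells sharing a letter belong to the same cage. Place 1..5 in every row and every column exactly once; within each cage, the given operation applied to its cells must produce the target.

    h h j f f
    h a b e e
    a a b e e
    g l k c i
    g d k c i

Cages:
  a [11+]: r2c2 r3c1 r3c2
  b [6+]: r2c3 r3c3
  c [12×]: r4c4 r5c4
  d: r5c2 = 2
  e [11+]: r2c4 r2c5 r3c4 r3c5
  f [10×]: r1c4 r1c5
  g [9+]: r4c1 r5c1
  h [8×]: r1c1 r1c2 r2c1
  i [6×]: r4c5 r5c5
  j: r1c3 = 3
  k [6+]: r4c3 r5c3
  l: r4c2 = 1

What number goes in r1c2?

Cage j is a single given cell, leaving r1c3 = 3.
L is a freebie, which forces r4c2 = 1.
D is a freebie, which forces r5c2 = 2.
Row 5 now contains 2; hence r5c5 = 3.
Column 2 now contains 2, leaving r1c2 = 4.
Cage c needs two cells with product 12, so r4c4 = 3.
Column 5 already has 3, so r4c5 = 2.
3 is placed in row 5, which forces r5c4 = 4.
The two cells of cage f must have product 10, leaving r1c4 = 2.
2 is placed in column 5, which forces r1c5 = 5.
Cage a needs sum 11, which forces r2c2 = 3.
Cage a has sum 11, which forces r3c1 = 3.
The 3 cells of cage a must have sum 11, so r3c2 = 5.
Row 3 already has 5; hence r3c4 = 1.
1 is placed in row 3, leaving r3c5 = 4.
Cage g needs two cells with sum 9, leaving r4c1 = 4.
Row 4 now contains 2; hence r4c3 = 5.
4 is placed in row 5, so r5c1 = 5.
4 is placed in row 5, leaving r5c3 = 1.
Row 1 already has 2; hence r1c1 = 1.
The 3 cells of cage h must have product 8; hence r2c1 = 2.
Cage b's pair has sum 6; hence r2c3 = 4.
1 is placed in column 4, so r2c4 = 5.
Column 5 now contains 4, which forces r2c5 = 1.
Row 3 now contains 4, which forces r3c3 = 2.
Filled in: 1 4 3 2 5 / 2 3 4 5 1 / 3 5 2 1 4 / 4 1 5 3 2 / 5 2 1 4 3.

4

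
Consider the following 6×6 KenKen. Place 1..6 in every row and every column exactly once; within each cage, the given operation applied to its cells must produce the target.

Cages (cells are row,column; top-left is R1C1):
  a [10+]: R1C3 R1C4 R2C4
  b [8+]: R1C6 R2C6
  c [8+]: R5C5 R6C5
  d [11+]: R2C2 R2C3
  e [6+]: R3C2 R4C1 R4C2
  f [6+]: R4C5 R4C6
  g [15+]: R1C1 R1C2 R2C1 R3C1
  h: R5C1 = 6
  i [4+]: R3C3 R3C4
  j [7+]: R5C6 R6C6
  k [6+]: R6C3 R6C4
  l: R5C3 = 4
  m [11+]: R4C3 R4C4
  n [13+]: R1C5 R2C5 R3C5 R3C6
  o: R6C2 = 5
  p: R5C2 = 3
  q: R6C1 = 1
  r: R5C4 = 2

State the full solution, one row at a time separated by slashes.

2 4 3 6 1 5 / 4 6 5 1 2 3 / 5 2 1 3 6 4 / 3 1 6 5 4 2 / 6 3 4 2 5 1 / 1 5 2 4 3 6

Cage h is a single given cell, so R5C1 = 6.
Cage p is given, so R5C2 = 3.
Cage l is given; hence R5C3 = 4.
R is a freebie, which forces R5C4 = 2.
Row 5 now contains 2; hence R5C5 = 5.
Row 5 now contains 5, so R5C6 = 1.
Q is a freebie, leaving R6C1 = 1.
Cage o is given; hence R6C2 = 5.
Row 6 now contains 5, leaving R6C3 = 2.
Row 6 now contains 5; hence R6C4 = 4.
5 is placed in column 2, which forces R2C2 = 6.
The two cells of cage d must have sum 11, leaving R2C3 = 5.
Cage e needs sum 6; hence R4C1 = 3.
5 is placed in column 3; hence R4C3 = 6.
Row 4 now contains 6; hence R4C4 = 5.
The two cells of cage c must have sum 8, so R6C5 = 3.
The two cells of cage j must have sum 7, leaving R6C6 = 6.
6 is placed in column 2, so R1C2 = 4.
Cage a has sum 10, so R1C4 = 6.
Cage b's pair has sum 8; hence R1C6 = 5.
The two cells of cage b must have sum 8, leaving R2C6 = 3.
Row 1 now contains 5; hence R1C1 = 2.
Cage a has sum 10, which forces R1C3 = 3.
2 is placed in row 1, which forces R1C5 = 1.
The 4 cells of cage g must have sum 15, leaving R2C1 = 4.
Row 2 already has 3, which forces R2C4 = 1.
Row 2 already has 4; hence R2C5 = 2.
The 4 cells of cage g must have sum 15, which forces R3C1 = 5.
Column 3 already has 3; hence R3C3 = 1.
Column 4 already has 1, which forces R3C4 = 3.
Cage n has sum 13, leaving R3C5 = 6.
Column 5 already has 2, which forces R4C5 = 4.
4 is placed in row 4, so R4C6 = 2.
Row 3 already has 1; hence R3C2 = 2.
2 is placed in column 6, leaving R3C6 = 4.
2 is placed in row 4, which forces R4C2 = 1.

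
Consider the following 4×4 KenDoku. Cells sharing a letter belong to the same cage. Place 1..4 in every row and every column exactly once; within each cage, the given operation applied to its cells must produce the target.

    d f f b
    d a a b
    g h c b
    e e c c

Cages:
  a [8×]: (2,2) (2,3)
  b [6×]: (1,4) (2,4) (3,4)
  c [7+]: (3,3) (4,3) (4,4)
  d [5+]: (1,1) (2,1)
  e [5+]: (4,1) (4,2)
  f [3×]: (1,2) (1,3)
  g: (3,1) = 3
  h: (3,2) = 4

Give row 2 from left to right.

1 2 4 3

Cage g is a single given cell; hence (3,1) = 3.
Cage h is given, leaving (3,2) = 4.
Column 2 now contains 4; hence (2,2) = 2.
Cage a's pair has product 8, leaving (2,3) = 4.
Cage d needs two cells with sum 5, so (1,1) = 4.
Row 2 now contains 4, leaving (2,1) = 1.
Row 2 already has 1, leaving (2,4) = 3.
4 is placed in column 1, so (4,1) = 2.
Row 4 now contains 2, which forces (4,4) = 4.
Cage c has sum 7, which forces (3,3) = 2.
Row 3 now contains 2, which forces (3,4) = 1.
The two cells of cage e must have sum 5, which forces (4,2) = 3.
The 3 cells of cage c must have sum 7, leaving (4,3) = 1.
Column 2 already has 3; hence (1,2) = 1.
Column 3 now contains 1, so (1,3) = 3.
Column 4 now contains 1, so (1,4) = 2.
Completed grid: 4 1 3 2 / 1 2 4 3 / 3 4 2 1 / 2 3 1 4.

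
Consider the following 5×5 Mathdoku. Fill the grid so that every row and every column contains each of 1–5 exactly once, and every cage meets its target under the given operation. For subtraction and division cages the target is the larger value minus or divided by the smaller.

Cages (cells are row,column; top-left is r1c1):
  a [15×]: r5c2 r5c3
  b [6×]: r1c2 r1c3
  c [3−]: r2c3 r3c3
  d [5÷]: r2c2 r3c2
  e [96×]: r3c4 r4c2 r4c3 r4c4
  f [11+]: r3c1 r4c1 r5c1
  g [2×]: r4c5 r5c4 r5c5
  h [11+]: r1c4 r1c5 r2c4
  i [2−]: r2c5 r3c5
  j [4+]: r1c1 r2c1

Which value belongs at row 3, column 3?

1

Cage e has product 96; hence r3c4 = 4.
The 3 cells of cage g must have product 2, so r4c5 = 1.
Cage g has product 2, so r5c4 = 1.
Cage g has product 2, which forces r5c5 = 2.
Row 1 needs a 1, and only r1c1 is open for it.
1 is placed in column 1; hence r2c1 = 3.
3 is placed in row 2; hence r2c5 = 5.
Column 5 already has 5, which forces r3c5 = 3.
Cage h has sum 11, which forces r1c4 = 5.
3 is placed in column 5, which forces r1c5 = 4.
Row 2 already has 5; hence r2c2 = 1.
Row 2 already has 5; hence r2c4 = 2.
Cage d needs two cells with quotient 5, so r3c2 = 5.
Row 3 now contains 5; hence r3c3 = 1.
Column 4 now contains 2, leaving r4c4 = 3.
Column 2 now contains 5; hence r5c2 = 3.
Row 5 already has 3, which forces r5c3 = 5.
Column 2 now contains 3; hence r1c2 = 2.
Cage b needs two cells with product 6, leaving r1c3 = 3.
2 is placed in row 2, leaving r2c3 = 4.
Row 3 now contains 5, leaving r3c1 = 2.
Cage f needs sum 11, leaving r4c1 = 5.
2 is placed in column 2, so r4c2 = 4.
Column 3 now contains 4; hence r4c3 = 2.
5 is placed in row 5, leaving r5c1 = 4.
Filled in: 1 2 3 5 4 / 3 1 4 2 5 / 2 5 1 4 3 / 5 4 2 3 1 / 4 3 5 1 2.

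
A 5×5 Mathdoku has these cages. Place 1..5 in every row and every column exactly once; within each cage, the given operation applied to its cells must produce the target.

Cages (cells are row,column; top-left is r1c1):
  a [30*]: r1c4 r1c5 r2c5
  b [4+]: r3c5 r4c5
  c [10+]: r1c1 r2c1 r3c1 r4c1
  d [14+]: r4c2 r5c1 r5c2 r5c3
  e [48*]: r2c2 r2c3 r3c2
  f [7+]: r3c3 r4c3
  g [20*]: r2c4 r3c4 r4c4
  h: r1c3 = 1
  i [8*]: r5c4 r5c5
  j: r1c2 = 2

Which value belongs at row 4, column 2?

Cage j is a single given cell, leaving r1c2 = 2.
Cage h is given; hence r1c3 = 1.
Cage e needs product 48, which forces r2c2 = 3.
Cage e has product 48, which forces r2c3 = 4.
Cage e has product 48, leaving r3c2 = 4.
Column 2 already has 4, so r4c2 = 5.
5 is placed in column 2, leaving r5c2 = 1.
Cage a has product 30; hence r2c5 = 2.
The two cells of cage f must have sum 7, leaving r3c3 = 5.
Row 3 already has 5, so r3c4 = 1.
1 is placed in row 3, so r3c5 = 3.
Cage f's pair has sum 7, so r4c3 = 2.
The 3 cells of cage g must have product 20, so r4c4 = 4.
3 is placed in column 5; hence r4c5 = 1.
Column 3 now contains 5, leaving r5c3 = 3.
Column 4 already has 4, so r5c4 = 2.
2 is placed in column 5, so r5c5 = 4.
Cage c has sum 10, so r1c1 = 4.
The 3 cells of cage a must have product 30, so r1c4 = 3.
3 is placed in column 5, leaving r1c5 = 5.
Row 2 already has 2, leaving r2c1 = 1.
Column 4 already has 1, which forces r2c4 = 5.
Row 3 already has 3, which forces r3c1 = 2.
Row 4 now contains 1, so r4c1 = 3.
Row 5 now contains 3, so r5c1 = 5.
The full grid is 4 2 1 3 5 / 1 3 4 5 2 / 2 4 5 1 3 / 3 5 2 4 1 / 5 1 3 2 4.

5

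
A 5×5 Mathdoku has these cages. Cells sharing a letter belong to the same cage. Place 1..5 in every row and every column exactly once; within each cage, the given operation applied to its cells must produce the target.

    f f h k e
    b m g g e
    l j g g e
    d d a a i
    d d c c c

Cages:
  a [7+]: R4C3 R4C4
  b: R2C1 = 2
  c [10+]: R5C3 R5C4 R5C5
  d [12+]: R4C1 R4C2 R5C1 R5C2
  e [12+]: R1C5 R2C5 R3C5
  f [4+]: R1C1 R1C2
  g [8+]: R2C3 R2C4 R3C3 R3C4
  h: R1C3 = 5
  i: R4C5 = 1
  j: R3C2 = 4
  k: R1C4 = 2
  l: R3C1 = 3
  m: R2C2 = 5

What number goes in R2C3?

H is a freebie; hence R1C3 = 5.
Cage k is a single given cell, leaving R1C4 = 2.
B is a freebie, leaving R2C1 = 2.
Cage m is a single given cell, so R2C2 = 5.
L is a freebie, leaving R3C1 = 3.
Cage j is a single given cell, leaving R3C2 = 4.
Row 3 already has 4, which forces R3C4 = 1.
Row 3 already has 4, so R3C5 = 5.
I is a freebie; hence R4C5 = 1.
3 is placed in column 1; hence R1C1 = 1.
Cage f needs two cells with sum 4, which forces R1C2 = 3.
Row 1 now contains 3; hence R1C5 = 4.
Cage g needs sum 8, leaving R2C3 = 1.
The 4 cells of cage g must have sum 8, which forces R2C4 = 4.
Column 5 already has 4, leaving R2C5 = 3.
1 is placed in row 3, so R3C3 = 2.
The 4 cells of cage d must have sum 12, leaving R4C2 = 2.
The 4 cells of cage d must have sum 12; hence R5C2 = 1.
Column 3 now contains 2, leaving R5C3 = 3.
The 3 cells of cage c must have sum 10, leaving R5C4 = 5.
3 is placed in column 5, leaving R5C5 = 2.
Cage d has sum 12; hence R4C1 = 5.
3 is placed in column 3, so R4C3 = 4.
Column 4 already has 5, so R4C4 = 3.
Row 5 already has 5, leaving R5C1 = 4.
Filled in: 1 3 5 2 4 / 2 5 1 4 3 / 3 4 2 1 5 / 5 2 4 3 1 / 4 1 3 5 2.

1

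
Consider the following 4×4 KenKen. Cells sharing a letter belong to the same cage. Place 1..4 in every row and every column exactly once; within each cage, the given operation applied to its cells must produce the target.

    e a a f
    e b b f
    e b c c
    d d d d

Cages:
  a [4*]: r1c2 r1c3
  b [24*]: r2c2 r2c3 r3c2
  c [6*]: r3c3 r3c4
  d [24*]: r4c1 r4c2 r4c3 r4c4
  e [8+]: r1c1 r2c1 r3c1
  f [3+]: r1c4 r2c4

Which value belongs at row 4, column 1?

2

In row 1, 2 can only go at r1c4, so r1c4 = 2.
Column 4 now contains 2; hence r2c4 = 1.
The two cells of cage c must have product 6, which forces r3c3 = 2.
Column 4 now contains 2; hence r3c4 = 3.
Column 4 now contains 3, so r4c4 = 4.
The 3 cells of cage b must have product 24, so r2c2 = 2.
Cage b has product 24, leaving r2c3 = 3.
Row 3 now contains 3, which forces r3c2 = 4.
Column 3 already has 3, which forces r4c3 = 1.
The 3 cells of cage e must have sum 8; hence r1c1 = 3.
4 is placed in column 2, so r1c2 = 1.
Column 3 now contains 1, so r1c3 = 4.
3 is placed in row 2; hence r2c1 = 4.
Row 3 now contains 4, leaving r3c1 = 1.
Cage d needs product 24; hence r4c1 = 2.
1 is placed in row 4; hence r4c2 = 3.
Completed grid: 3 1 4 2 / 4 2 3 1 / 1 4 2 3 / 2 3 1 4.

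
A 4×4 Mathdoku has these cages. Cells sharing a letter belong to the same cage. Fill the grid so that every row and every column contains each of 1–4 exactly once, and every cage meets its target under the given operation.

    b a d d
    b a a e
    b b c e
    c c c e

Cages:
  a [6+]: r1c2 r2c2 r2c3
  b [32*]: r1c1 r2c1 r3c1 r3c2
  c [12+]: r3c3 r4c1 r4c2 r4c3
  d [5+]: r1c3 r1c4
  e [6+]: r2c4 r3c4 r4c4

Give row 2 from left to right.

Cage b has product 32, leaving r3c2 = 4.
Row 3 already has 4, which forces r3c3 = 3.
The only place for 4 in row 2 is r2c1.
Cage c needs sum 12; hence r4c3 = 4.
Row 1 needs a 4, and only r1c4 is open for it.
Cage d needs two cells with sum 5, so r1c3 = 1.
1 is placed in column 3, so r2c3 = 2.
1 is placed in row 1, leaving r1c1 = 2.
The 3 cells of cage a must have sum 6, so r1c2 = 3.
The 3 cells of cage a must have sum 6, which forces r2c2 = 1.
Row 2 now contains 1, leaving r2c4 = 3.
Cage b has product 32, leaving r3c1 = 1.
Row 3 already has 1; hence r3c4 = 2.
Column 1 now contains 2, leaving r4c1 = 3.
3 is placed in column 2, leaving r4c2 = 2.
Column 4 already has 2, leaving r4c4 = 1.
The full grid is 2 3 1 4 / 4 1 2 3 / 1 4 3 2 / 3 2 4 1.

4 1 2 3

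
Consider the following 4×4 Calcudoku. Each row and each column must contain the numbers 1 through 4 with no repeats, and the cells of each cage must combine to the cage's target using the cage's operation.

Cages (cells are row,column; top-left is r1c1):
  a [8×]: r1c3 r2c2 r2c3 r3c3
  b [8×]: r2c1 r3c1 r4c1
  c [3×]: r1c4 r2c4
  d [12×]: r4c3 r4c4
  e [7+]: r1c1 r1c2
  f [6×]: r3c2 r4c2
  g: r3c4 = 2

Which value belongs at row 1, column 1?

Cage a has product 8, so r2c2 = 1.
Row 2 now contains 1, so r2c4 = 3.
G is a freebie, leaving r3c4 = 2.
Column 4 now contains 3, which forces r4c4 = 4.
Column 4 now contains 3, so r1c4 = 1.
Row 3 already has 2, leaving r3c2 = 3.
The two cells of cage f must have product 6, so r4c2 = 2.
Row 4 now contains 4, leaving r4c3 = 3.
Cage e's pair has sum 7, so r1c1 = 3.
3 is placed in column 2; hence r1c2 = 4.
Row 1 now contains 4, leaving r1c3 = 2.
Cage b needs product 8; hence r2c1 = 2.
Column 3 now contains 2, so r2c3 = 4.
Cage b needs product 8, so r3c1 = 4.
Cage a needs product 8, which forces r3c3 = 1.
2 is placed in row 4; hence r4c1 = 1.
Completed grid: 3 4 2 1 / 2 1 4 3 / 4 3 1 2 / 1 2 3 4.

3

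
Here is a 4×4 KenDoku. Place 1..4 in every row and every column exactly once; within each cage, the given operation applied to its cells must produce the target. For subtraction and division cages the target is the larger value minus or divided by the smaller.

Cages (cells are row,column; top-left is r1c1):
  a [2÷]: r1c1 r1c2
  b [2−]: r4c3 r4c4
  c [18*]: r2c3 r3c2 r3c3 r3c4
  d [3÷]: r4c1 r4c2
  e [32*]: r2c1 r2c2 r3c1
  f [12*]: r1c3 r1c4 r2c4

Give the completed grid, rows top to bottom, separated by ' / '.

The 3 cells of cage e must have product 32, leaving r2c1 = 2.
Cage e has product 32; hence r2c2 = 4.
The 4 cells of cage c must have product 18, leaving r2c3 = 3.
Row 2 already has 3, leaving r2c4 = 1.
The 3 cells of cage e must have product 32; hence r3c1 = 4.
4 is placed in column 1, leaving r1c1 = 1.
Cage a needs two cells with quotient 2; hence r1c2 = 2.
Cage f has product 12, so r1c3 = 4.
Cage f has product 12, leaving r1c4 = 3.
3 is placed in column 4, so r3c4 = 2.
Column 1 already has 1, leaving r4c1 = 3.
Row 4 now contains 3; hence r4c2 = 1.
1 is placed in row 4, so r4c3 = 2.
2 is placed in column 4; hence r4c4 = 4.
1 is placed in column 2, which forces r3c2 = 3.
Row 3 already has 2, leaving r3c3 = 1.

1 2 4 3 / 2 4 3 1 / 4 3 1 2 / 3 1 2 4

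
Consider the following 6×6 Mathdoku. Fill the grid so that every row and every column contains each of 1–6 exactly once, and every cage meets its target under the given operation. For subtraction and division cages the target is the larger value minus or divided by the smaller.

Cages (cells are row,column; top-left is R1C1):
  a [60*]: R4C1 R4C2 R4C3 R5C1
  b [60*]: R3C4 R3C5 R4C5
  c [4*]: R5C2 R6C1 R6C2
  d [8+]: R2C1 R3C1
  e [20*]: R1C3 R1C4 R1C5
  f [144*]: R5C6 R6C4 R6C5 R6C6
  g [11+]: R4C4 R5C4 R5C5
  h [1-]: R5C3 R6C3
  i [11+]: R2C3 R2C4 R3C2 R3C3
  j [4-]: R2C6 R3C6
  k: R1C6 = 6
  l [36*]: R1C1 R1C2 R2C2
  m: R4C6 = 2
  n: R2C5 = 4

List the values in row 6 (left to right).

K is a freebie, so R1C6 = 6.
N is a freebie; hence R2C5 = 4.
Cage m is a single given cell, so R4C6 = 2.
Row 6 needs a 5, and only R6C3 is open for it.
Row 6 needs a 3, and only R6C6 is open for it.
3 is placed in column 6, so R5C6 = 4.
4 is placed in row 5, which forces R5C3 = 6.
In row 6, 4 can only go at R6C2, so R6C2 = 4.
Cage l needs product 36; hence R2C2 = 6.
Cage c has product 4, so R5C2 = 1.
Cage c needs product 4, which forces R6C1 = 1.
Cage a has product 60, leaving R4C3 = 1.
1 is placed in column 3, leaving R1C3 = 4.
The 4 cells of cage i must have sum 11, which forces R2C4 = 1.
Row 2 now contains 1, leaving R2C6 = 5.
Cage i has sum 11, which forces R3C2 = 5.
5 is placed in column 6, which forces R3C6 = 1.
Column 2 now contains 5, so R4C2 = 3.
Cage l needs product 36, which forces R1C1 = 3.
Column 2 already has 3; hence R1C2 = 2.
Column 4 now contains 1; hence R1C4 = 5.
The 3 cells of cage e must have product 20; hence R1C5 = 1.
The two cells of cage d must have sum 8, leaving R2C1 = 2.
Row 2 already has 2, leaving R2C3 = 3.
The two cells of cage d must have sum 8, which forces R3C1 = 6.
Column 3 now contains 3, so R3C3 = 2.
Row 3 now contains 2, so R3C4 = 4.
Row 3 now contains 2, so R3C5 = 3.
Cage a has product 60, so R4C1 = 4.
Column 4 already has 4, so R4C4 = 6.
Cage b has product 60, leaving R4C5 = 5.
Cage a needs product 60, leaving R5C1 = 5.
Column 5 already has 5, leaving R5C5 = 2.
6 is placed in column 4, so R6C4 = 2.
2 is placed in column 5, so R6C5 = 6.
2 is placed in row 5, so R5C4 = 3.
The full grid is 3 2 4 5 1 6 / 2 6 3 1 4 5 / 6 5 2 4 3 1 / 4 3 1 6 5 2 / 5 1 6 3 2 4 / 1 4 5 2 6 3.

1 4 5 2 6 3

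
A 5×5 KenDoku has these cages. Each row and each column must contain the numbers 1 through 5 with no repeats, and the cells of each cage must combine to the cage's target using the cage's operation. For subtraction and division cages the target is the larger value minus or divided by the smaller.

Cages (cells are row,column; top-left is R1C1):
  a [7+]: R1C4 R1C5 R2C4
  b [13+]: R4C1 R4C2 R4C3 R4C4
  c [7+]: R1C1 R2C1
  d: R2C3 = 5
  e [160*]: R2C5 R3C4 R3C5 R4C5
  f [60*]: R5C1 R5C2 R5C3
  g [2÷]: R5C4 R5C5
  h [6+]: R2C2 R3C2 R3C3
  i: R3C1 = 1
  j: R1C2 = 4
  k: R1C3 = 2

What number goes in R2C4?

3

Cage j is a single given cell, leaving R1C2 = 4.
Cage k is a single given cell, leaving R1C3 = 2.
Cage d is given; hence R2C3 = 5.
I is a freebie; hence R3C1 = 1.
1 is placed in row 3, so R3C3 = 3.
Cage e has product 160; hence R3C4 = 4.
Column 3 now contains 3, which forces R5C3 = 4.
Cage h needs sum 6, which forces R2C2 = 1.
1 is placed in row 2; hence R2C4 = 3.
3 is placed in row 3, which forces R3C2 = 2.
Row 3 already has 2, so R3C5 = 5.
The 4 cells of cage b must have sum 13, which forces R4C1 = 4.
Column 3 already has 4, leaving R4C3 = 1.
3 is placed in column 4, so R4C4 = 5.
Row 4 now contains 4, which forces R4C5 = 2.
Column 5 now contains 2; hence R5C5 = 1.
Cage c needs two cells with sum 7, which forces R1C1 = 5.
Column 4 now contains 5; hence R1C4 = 1.
Column 5 now contains 1, which forces R1C5 = 3.
Column 1 now contains 4, which forces R2C1 = 2.
Column 5 now contains 2, which forces R2C5 = 4.
Row 4 now contains 5, leaving R4C2 = 3.
Column 1 already has 5; hence R5C1 = 3.
3 is placed in column 2, which forces R5C2 = 5.
Row 5 already has 1, which forces R5C4 = 2.
Filled in: 5 4 2 1 3 / 2 1 5 3 4 / 1 2 3 4 5 / 4 3 1 5 2 / 3 5 4 2 1.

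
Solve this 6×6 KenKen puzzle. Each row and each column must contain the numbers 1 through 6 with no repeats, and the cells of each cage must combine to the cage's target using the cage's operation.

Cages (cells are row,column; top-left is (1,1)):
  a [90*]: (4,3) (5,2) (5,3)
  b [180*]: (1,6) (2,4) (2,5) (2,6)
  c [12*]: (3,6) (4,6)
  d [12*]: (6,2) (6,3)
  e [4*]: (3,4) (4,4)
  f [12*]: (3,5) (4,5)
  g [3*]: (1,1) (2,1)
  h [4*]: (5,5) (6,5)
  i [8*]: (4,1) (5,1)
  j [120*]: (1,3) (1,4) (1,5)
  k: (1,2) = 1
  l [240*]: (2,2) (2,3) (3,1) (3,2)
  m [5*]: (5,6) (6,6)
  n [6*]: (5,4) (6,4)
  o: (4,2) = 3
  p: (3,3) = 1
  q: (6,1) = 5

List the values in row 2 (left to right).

1 4 2 5 3 6

Cage k is a single given cell, which forces (1,2) = 1.
Cage p is given; hence (3,3) = 1.
Row 3 now contains 1, so (3,4) = 4.
Cage o is given, which forces (4,2) = 3.
Column 4 already has 4; hence (4,4) = 1.
Q is a freebie, leaving (6,1) = 5.
5 is placed in row 6, leaving (6,6) = 1.
Row 1 already has 1, leaving (1,1) = 3.
The two cells of cage g must have product 3, so (2,1) = 1.
Cage a has product 90, leaving (5,3) = 3.
3 is placed in row 5, so (5,4) = 2.
The two cells of cage h must have product 4, leaving (5,5) = 1.
Column 6 now contains 1, leaving (5,6) = 5.
Column 4 already has 2, leaving (6,4) = 3.
Row 6 already has 1; hence (6,5) = 4.
Cage j has product 120, so (1,3) = 4.
The two cells of cage i must have product 8; hence (4,1) = 2.
Cage a needs product 90, which forces (4,3) = 5.
2 is placed in row 4, which forces (4,5) = 6.
Row 4 now contains 6, so (4,6) = 4.
2 is placed in row 5, so (5,1) = 4.
Row 5 already has 5, so (5,2) = 6.
Column 2 already has 6, so (6,2) = 2.
Row 6 now contains 2; hence (6,3) = 6.
The 3 cells of cage j must have product 120, which forces (1,4) = 6.
Column 5 already has 6; hence (1,5) = 5.
6 is placed in row 1; hence (1,6) = 2.
Cage l needs product 240, so (2,2) = 4.
6 is placed in column 3, leaving (2,3) = 2.
6 is placed in column 4, leaving (2,4) = 5.
2 is placed in row 2, which forces (2,5) = 3.
Row 2 already has 3; hence (2,6) = 6.
Column 1 now contains 2, which forces (3,1) = 6.
2 is placed in column 2, which forces (3,2) = 5.
Column 5 already has 6, leaving (3,5) = 2.
Cage c's pair has product 12, which forces (3,6) = 3.
The full grid is 3 1 4 6 5 2 / 1 4 2 5 3 6 / 6 5 1 4 2 3 / 2 3 5 1 6 4 / 4 6 3 2 1 5 / 5 2 6 3 4 1.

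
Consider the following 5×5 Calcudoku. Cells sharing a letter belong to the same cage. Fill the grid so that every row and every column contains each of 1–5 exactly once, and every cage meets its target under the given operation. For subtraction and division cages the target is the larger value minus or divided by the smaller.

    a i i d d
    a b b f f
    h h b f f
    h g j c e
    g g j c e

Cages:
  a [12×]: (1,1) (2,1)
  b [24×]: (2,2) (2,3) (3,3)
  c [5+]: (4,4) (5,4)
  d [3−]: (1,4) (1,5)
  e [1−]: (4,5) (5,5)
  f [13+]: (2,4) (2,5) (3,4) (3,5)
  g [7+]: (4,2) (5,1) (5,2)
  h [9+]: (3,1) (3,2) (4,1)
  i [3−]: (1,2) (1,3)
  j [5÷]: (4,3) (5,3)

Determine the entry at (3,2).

3

In row 1, 3 can only go at (1,1), so (1,1) = 3.
Column 1 already has 3, leaving (2,1) = 4.
Cage b has product 24, which forces (3,3) = 4.
Column 3 needs a 3, and only (2,3) is open for it.
3 is placed in row 2, leaving (2,2) = 2.
2 is placed in column 2, leaving (3,2) = 3.
The only place for 1 in row 3 is (3,1).
Column 1 already has 1; hence (4,1) = 5.
5 is placed in row 4; hence (4,3) = 1.
Column 1 already has 1, leaving (5,1) = 2.
Column 3 already has 1, so (5,3) = 5.
Cage i's pair has difference 3, leaving (1,2) = 5.
Column 3 already has 1, so (1,3) = 2.
Row 4 now contains 1, so (4,2) = 4.
Row 4 already has 4, which forces (4,4) = 2.
Row 4 now contains 2, so (4,5) = 3.
Cage g needs sum 7, leaving (5,2) = 1.
Row 5 now contains 1, leaving (5,4) = 3.
Row 5 now contains 1, so (5,5) = 4.
The two cells of cage d must have difference 3, leaving (1,4) = 4.
Column 5 now contains 4; hence (1,5) = 1.
Cage f needs sum 13; hence (2,4) = 1.
Cage f needs sum 13; hence (2,5) = 5.
Column 4 already has 2, leaving (3,4) = 5.
Cage f has sum 13, which forces (3,5) = 2.
The full grid is 3 5 2 4 1 / 4 2 3 1 5 / 1 3 4 5 2 / 5 4 1 2 3 / 2 1 5 3 4.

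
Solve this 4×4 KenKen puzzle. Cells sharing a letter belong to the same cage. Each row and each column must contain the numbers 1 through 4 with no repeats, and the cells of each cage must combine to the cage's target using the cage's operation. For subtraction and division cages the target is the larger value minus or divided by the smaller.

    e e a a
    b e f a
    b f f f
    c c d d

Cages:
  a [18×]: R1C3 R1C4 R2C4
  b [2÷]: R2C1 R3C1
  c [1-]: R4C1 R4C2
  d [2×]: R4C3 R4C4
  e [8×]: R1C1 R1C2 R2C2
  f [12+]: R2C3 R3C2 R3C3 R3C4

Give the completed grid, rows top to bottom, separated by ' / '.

Cage a has product 18, so R1C3 = 3.
Cage a needs product 18, which forces R1C4 = 2.
Column 3 now contains 3, so R2C3 = 4.
The 3 cells of cage a must have product 18, leaving R2C4 = 3.
Column 4 now contains 2, leaving R4C4 = 1.
The 3 cells of cage e must have product 8, which forces R2C2 = 2.
Cage f has sum 12, so R3C2 = 3.
Cage f needs sum 12, so R3C3 = 1.
Column 4 already has 1, so R3C4 = 4.
Column 2 now contains 3, so R4C2 = 4.
1 is placed in row 4; hence R4C3 = 2.
Cage e has product 8, which forces R1C1 = 4.
Column 2 already has 4; hence R1C2 = 1.
Row 2 now contains 2, leaving R2C1 = 1.
4 is placed in row 3, which forces R3C1 = 2.
Row 4 now contains 2, so R4C1 = 3.

4 1 3 2 / 1 2 4 3 / 2 3 1 4 / 3 4 2 1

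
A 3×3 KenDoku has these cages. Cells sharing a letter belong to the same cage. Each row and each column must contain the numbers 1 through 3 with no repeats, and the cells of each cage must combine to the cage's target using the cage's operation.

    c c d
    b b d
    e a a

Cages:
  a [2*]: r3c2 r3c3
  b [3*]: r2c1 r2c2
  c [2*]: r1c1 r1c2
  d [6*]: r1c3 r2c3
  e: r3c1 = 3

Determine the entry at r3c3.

1

Cage e is a single given cell, so r3c1 = 3.
Column 1 now contains 3, which forces r2c1 = 1.
Cage b's pair has product 3, which forces r2c2 = 3.
3 is placed in row 2, leaving r2c3 = 2.
2 is placed in column 3; hence r3c3 = 1.
1 is placed in column 1; hence r1c1 = 2.
The two cells of cage c must have product 2; hence r1c2 = 1.
2 is placed in column 3; hence r1c3 = 3.
1 is placed in row 3, leaving r3c2 = 2.
Filled in: 2 1 3 / 1 3 2 / 3 2 1.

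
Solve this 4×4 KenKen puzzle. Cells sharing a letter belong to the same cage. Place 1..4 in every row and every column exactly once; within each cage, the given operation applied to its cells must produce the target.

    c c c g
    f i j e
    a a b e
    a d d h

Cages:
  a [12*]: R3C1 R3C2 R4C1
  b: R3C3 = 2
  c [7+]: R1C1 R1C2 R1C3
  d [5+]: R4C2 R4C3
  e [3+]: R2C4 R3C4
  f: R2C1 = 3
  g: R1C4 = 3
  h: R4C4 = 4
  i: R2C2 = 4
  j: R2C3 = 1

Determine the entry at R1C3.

Cage g is a single given cell; hence R1C4 = 3.
Cage f is a single given cell, so R2C1 = 3.
I is a freebie, leaving R2C2 = 4.
J is a freebie, which forces R2C3 = 1.
Row 2 already has 1, leaving R2C4 = 2.
B is a freebie; hence R3C3 = 2.
Column 4 now contains 2, leaving R3C4 = 1.
Cage h is given, leaving R4C4 = 4.
Column 3 now contains 2; hence R1C3 = 4.
Row 3 already has 1, so R3C1 = 4.
Row 3 already has 1, leaving R3C2 = 3.
Cage a needs product 12, so R4C1 = 1.
Cage d needs two cells with sum 5; hence R4C2 = 2.
Row 4 now contains 4; hence R4C3 = 3.
1 is placed in column 1; hence R1C1 = 2.
Column 2 now contains 2; hence R1C2 = 1.
The full grid is 2 1 4 3 / 3 4 1 2 / 4 3 2 1 / 1 2 3 4.

4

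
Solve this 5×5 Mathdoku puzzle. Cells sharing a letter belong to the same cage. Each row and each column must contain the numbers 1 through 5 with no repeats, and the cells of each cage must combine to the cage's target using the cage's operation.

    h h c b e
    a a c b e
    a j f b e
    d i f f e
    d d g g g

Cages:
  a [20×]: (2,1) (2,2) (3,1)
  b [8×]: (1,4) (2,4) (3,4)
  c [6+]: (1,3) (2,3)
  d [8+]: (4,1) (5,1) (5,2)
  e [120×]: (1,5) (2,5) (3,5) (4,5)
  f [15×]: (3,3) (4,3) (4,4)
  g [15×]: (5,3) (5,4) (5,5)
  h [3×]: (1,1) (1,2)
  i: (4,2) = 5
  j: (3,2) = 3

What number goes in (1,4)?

Cage j is a single given cell, so (3,2) = 3.
Cage i is given; hence (4,2) = 5.
Cage h's pair has product 3, which forces (1,1) = 3.
Column 2 now contains 3, which forces (1,2) = 1.
The 3 cells of cage f must have product 15, so (3,3) = 5.
Cage a needs product 20, so (2,1) = 5.
Column 1 now contains 5, which forces (5,1) = 4.
Cage d has sum 8, leaving (5,2) = 2.
Cage e has product 120, so (1,5) = 5.
Column 2 already has 2, so (2,2) = 4.
4 is placed in row 2, leaving (2,3) = 2.
Row 2 already has 2; hence (2,4) = 1.
Row 2 already has 2; hence (2,5) = 3.
The 3 cells of cage a must have product 20; hence (3,1) = 1.
Cage d needs sum 8; hence (4,1) = 2.
Column 4 now contains 1; hence (4,4) = 3.
Row 4 now contains 2, which forces (4,5) = 4.
Column 4 already has 3, so (5,4) = 5.
Column 5 now contains 3; hence (5,5) = 1.
Column 3 already has 2, so (1,3) = 4.
Row 1 already has 4, so (1,4) = 2.
Column 4 already has 2, which forces (3,4) = 4.
Column 5 already has 4, so (3,5) = 2.
Row 4 already has 3, so (4,3) = 1.
1 is placed in row 5; hence (5,3) = 3.
Completed grid: 3 1 4 2 5 / 5 4 2 1 3 / 1 3 5 4 2 / 2 5 1 3 4 / 4 2 3 5 1.

2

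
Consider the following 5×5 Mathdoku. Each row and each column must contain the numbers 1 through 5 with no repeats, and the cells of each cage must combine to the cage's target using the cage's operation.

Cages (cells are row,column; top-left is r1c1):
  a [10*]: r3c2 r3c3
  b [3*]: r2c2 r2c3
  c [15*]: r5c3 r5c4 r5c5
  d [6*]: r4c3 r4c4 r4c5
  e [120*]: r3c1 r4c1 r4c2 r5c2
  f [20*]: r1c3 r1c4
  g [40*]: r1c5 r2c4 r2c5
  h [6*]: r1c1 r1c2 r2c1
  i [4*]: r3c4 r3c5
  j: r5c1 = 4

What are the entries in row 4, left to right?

5 4 1 2 3

Cage j is given; hence r5c1 = 4.
Cage e needs product 120, which forces r4c2 = 4.
Row 3 needs a 3, and only r3c1 is open for it.
The 3 cells of cage h must have product 6, leaving r1c2 = 3.
Column 2 already has 3, which forces r2c2 = 1.
Row 2 now contains 1, which forces r2c3 = 3.
Cage h needs product 6; hence r1c1 = 1.
Row 2 now contains 1; hence r2c1 = 2.
2 is placed in column 1, which forces r4c1 = 5.
Cage g has product 40, which forces r1c5 = 2.
Cage e needs product 120, leaving r5c2 = 2.
Column 2 already has 2, which forces r3c2 = 5.
Cage a needs two cells with product 10, leaving r3c3 = 2.
2 is placed in column 3; hence r4c3 = 1.
Row 4 already has 1; hence r4c5 = 3.
Column 3 already has 1; hence r5c3 = 5.
5 is placed in row 5, leaving r5c5 = 1.
Column 3 now contains 5, which forces r1c3 = 4.
Cage f needs two cells with product 20, leaving r1c4 = 5.
Column 4 now contains 5, so r2c4 = 4.
4 is placed in row 2; hence r2c5 = 5.
Cage i needs two cells with product 4; hence r3c4 = 1.
Column 5 already has 1, leaving r3c5 = 4.
Row 4 now contains 3; hence r4c4 = 2.
1 is placed in row 5, leaving r5c4 = 3.
The full grid is 1 3 4 5 2 / 2 1 3 4 5 / 3 5 2 1 4 / 5 4 1 2 3 / 4 2 5 3 1.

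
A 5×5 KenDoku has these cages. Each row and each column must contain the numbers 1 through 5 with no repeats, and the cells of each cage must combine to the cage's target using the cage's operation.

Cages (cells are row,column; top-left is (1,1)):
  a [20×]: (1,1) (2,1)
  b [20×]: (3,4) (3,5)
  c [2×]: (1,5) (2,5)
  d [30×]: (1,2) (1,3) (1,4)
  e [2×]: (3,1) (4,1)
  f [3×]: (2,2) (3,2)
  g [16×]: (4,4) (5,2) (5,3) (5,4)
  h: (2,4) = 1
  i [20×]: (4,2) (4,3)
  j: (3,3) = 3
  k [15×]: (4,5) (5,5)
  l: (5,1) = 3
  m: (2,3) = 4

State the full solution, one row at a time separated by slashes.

4 5 2 3 1 / 5 3 4 1 2 / 2 1 3 5 4 / 1 4 5 2 3 / 3 2 1 4 5

Cage m is given, which forces (2,3) = 4.
Cage h is given, leaving (2,4) = 1.
1 is placed in row 2, so (2,5) = 2.
J is a freebie; hence (3,3) = 3.
Column 3 already has 4, so (4,3) = 5.
Cage g has product 16; hence (4,4) = 2.
Row 4 already has 5, so (4,5) = 3.
Cage l is given, leaving (5,1) = 3.
1 is placed in column 4, leaving (5,4) = 4.
Column 5 already has 3, leaving (5,5) = 5.
Cage a's pair has product 20, so (1,1) = 4.
Column 3 now contains 5, leaving (1,3) = 2.
2 is placed in column 5, which forces (1,5) = 1.
4 is placed in row 2; hence (2,1) = 5.
1 is placed in row 2; hence (2,2) = 3.
Cage e's pair has product 2, leaving (3,1) = 2.
Row 3 now contains 3, leaving (3,2) = 1.
Column 4 now contains 4, so (3,4) = 5.
Column 5 now contains 5; hence (3,5) = 4.
Row 4 already has 2, which forces (4,1) = 1.
Row 4 already has 5, so (4,2) = 4.
1 is placed in column 2, which forces (5,2) = 2.
Column 3 now contains 2, leaving (5,3) = 1.
Column 2 already has 3, leaving (1,2) = 5.
Column 4 already has 5, which forces (1,4) = 3.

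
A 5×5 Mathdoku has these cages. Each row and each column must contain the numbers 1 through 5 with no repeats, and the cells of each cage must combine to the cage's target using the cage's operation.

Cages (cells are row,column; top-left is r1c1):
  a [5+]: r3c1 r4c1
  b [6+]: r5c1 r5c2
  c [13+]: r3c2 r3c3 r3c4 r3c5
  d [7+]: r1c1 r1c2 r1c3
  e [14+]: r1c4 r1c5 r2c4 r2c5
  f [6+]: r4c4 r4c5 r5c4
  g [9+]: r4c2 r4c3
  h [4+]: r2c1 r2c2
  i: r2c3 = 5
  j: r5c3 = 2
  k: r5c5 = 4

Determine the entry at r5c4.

I is a freebie; hence r2c3 = 5.
5 is placed in column 3; hence r4c3 = 4.
J is a freebie, which forces r5c3 = 2.
Cage k is given, which forces r5c5 = 4.
Column 3 now contains 2; hence r1c3 = 1.
Column 3 already has 1, so r3c3 = 3.
Row 4 already has 4, which forces r4c2 = 5.
Column 2 already has 5, so r5c2 = 1.
Row 5 already has 1, so r5c4 = 3.
The two cells of cage h must have sum 4, so r2c1 = 1.
1 is placed in column 2, so r2c2 = 3.
3 is placed in row 2, leaving r2c5 = 2.
1 is placed in column 2; hence r3c2 = 4.
Column 1 now contains 1, which forces r4c1 = 3.
Column 5 now contains 2, which forces r4c5 = 1.
Row 5 already has 1, leaving r5c1 = 5.
The 3 cells of cage d must have sum 7; hence r1c1 = 4.
4 is placed in column 2, so r1c2 = 2.
Cage e needs sum 14, so r1c4 = 5.
Cage e needs sum 14, which forces r1c5 = 3.
2 is placed in row 2, so r2c4 = 4.
Row 3 now contains 4, leaving r3c1 = 2.
Cage c needs sum 13, so r3c4 = 1.
Column 5 now contains 1, which forces r3c5 = 5.
Row 4 already has 1, which forces r4c4 = 2.
The full grid is 4 2 1 5 3 / 1 3 5 4 2 / 2 4 3 1 5 / 3 5 4 2 1 / 5 1 2 3 4.

3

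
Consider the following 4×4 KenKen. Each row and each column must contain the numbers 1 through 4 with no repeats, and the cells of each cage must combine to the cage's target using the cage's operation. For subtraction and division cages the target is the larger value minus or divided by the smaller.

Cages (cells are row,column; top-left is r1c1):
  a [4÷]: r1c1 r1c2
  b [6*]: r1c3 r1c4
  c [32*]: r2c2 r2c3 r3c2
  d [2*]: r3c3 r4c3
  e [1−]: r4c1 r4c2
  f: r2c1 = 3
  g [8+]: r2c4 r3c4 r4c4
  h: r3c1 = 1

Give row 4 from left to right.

F is a freebie, so r2c1 = 3.
Cage c needs product 32; hence r2c2 = 2.
Cage c needs product 32, leaving r2c3 = 4.
Row 2 now contains 4; hence r2c4 = 1.
Cage h is given; hence r3c1 = 1.
Cage c needs product 32, which forces r3c2 = 4.
Row 3 now contains 1, leaving r3c3 = 2.
Row 3 now contains 4, which forces r3c4 = 3.
2 is placed in column 3, leaving r4c3 = 1.
Column 4 now contains 3, leaving r4c4 = 4.
Column 1 already has 1; hence r1c1 = 4.
Column 2 already has 4; hence r1c2 = 1.
2 is placed in column 3, leaving r1c3 = 3.
Column 4 now contains 3, leaving r1c4 = 2.
Row 4 now contains 4, leaving r4c1 = 2.
Row 4 already has 1; hence r4c2 = 3.
Filled in: 4 1 3 2 / 3 2 4 1 / 1 4 2 3 / 2 3 1 4.

2 3 1 4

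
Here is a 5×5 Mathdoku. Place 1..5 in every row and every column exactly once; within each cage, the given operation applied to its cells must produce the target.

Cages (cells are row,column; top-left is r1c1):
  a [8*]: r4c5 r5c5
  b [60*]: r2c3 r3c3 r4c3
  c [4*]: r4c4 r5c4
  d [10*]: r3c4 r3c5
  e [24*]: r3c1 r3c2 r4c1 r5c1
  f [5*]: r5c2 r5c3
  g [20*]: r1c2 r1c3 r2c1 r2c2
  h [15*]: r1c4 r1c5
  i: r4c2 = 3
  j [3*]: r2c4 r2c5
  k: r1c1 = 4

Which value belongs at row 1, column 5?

K is a freebie; hence r1c1 = 4.
Cage i is given, which forces r4c2 = 3.
Cage e has product 24, leaving r3c2 = 4.
In row 2, 4 can only go at r2c3, so r2c3 = 4.
The 3 cells of cage b must have product 60, leaving r3c3 = 3.
Column 3 now contains 4; hence r4c3 = 5.
Column 3 already has 5, leaving r5c3 = 1.
Row 5 now contains 1, which forces r5c4 = 4.
Row 5 now contains 4, so r5c5 = 2.
Column 3 already has 1, leaving r1c3 = 2.
Cage d's pair has product 10; hence r3c4 = 2.
Column 5 already has 2, leaving r3c5 = 5.
Column 4 now contains 4, so r4c4 = 1.
Column 5 already has 2; hence r4c5 = 4.
Row 5 now contains 2, which forces r5c1 = 3.
Row 5 now contains 1, which forces r5c2 = 5.
5 is placed in column 2, leaving r1c2 = 1.
Cage h's pair has product 15; hence r1c4 = 5.
5 is placed in column 5, leaving r1c5 = 3.
The 4 cells of cage g must have product 20; hence r2c1 = 5.
Cage g needs product 20, so r2c2 = 2.
Column 4 now contains 1, so r2c4 = 3.
Cage j's pair has product 3, so r2c5 = 1.
Row 3 now contains 2, so r3c1 = 1.
1 is placed in row 4, so r4c1 = 2.
Completed grid: 4 1 2 5 3 / 5 2 4 3 1 / 1 4 3 2 5 / 2 3 5 1 4 / 3 5 1 4 2.

3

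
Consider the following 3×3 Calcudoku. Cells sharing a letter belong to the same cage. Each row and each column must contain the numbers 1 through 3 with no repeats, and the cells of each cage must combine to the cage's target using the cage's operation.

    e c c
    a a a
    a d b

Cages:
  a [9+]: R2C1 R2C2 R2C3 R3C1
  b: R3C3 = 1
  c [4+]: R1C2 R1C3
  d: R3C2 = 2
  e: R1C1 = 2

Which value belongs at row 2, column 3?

2

Cage e is given, which forces R1C1 = 2.
2 is placed in column 1, leaving R2C1 = 1.
Cage a has sum 9, leaving R3C1 = 3.
D is a freebie, so R3C2 = 2.
Cage b is a single given cell, so R3C3 = 1.
Cage c needs two cells with sum 4, leaving R1C2 = 1.
1 is placed in column 3, leaving R1C3 = 3.
Column 2 already has 2, so R2C2 = 3.
Cage a needs sum 9, which forces R2C3 = 2.
Completed grid: 2 1 3 / 1 3 2 / 3 2 1.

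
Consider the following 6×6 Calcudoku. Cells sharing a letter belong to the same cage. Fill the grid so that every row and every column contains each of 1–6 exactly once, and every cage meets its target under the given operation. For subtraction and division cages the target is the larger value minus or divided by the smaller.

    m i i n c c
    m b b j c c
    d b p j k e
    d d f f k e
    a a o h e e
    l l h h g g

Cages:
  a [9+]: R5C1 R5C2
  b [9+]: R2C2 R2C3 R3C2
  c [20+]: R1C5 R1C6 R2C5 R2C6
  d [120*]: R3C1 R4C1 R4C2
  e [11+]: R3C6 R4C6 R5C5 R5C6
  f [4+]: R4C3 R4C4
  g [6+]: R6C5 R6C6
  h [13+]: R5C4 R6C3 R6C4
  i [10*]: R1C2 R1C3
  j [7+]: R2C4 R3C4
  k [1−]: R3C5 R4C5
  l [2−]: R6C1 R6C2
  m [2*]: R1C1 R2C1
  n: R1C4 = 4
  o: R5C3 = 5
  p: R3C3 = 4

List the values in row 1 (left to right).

N is a freebie, which forces R1C4 = 4.
Cage p is a single given cell, which forces R3C3 = 4.
O is a freebie, leaving R5C3 = 5.
The two cells of cage i must have product 10, leaving R1C2 = 5.
5 is placed in column 3; hence R1C3 = 2.
2 is placed in column 3, so R6C3 = 6.
Row 1 already has 2, so R1C1 = 1.
Cage m's pair has product 2, leaving R2C1 = 2.
Cage b has sum 9, leaving R3C2 = 2.
In row 2, 3 can only go at R2C3, so R2C3 = 3.
Cage b needs sum 9, leaving R2C2 = 4.
Column 2 already has 4, which forces R4C2 = 6.
3 is placed in column 3; hence R4C3 = 1.
Cage f needs two cells with sum 4; hence R4C4 = 3.
Column 2 already has 6, so R5C2 = 3.
3 is placed in column 2, which forces R6C2 = 1.
1 is placed in row 6, so R6C4 = 5.
The 3 cells of cage d must have product 120, so R3C1 = 5.
The 3 cells of cage d must have product 120; hence R4C1 = 4.
Row 5 already has 3; hence R5C1 = 6.
The 3 cells of cage h must have sum 13, so R5C4 = 2.
Row 6 now contains 5, so R6C1 = 3.
Cage e has sum 11, leaving R3C6 = 1.
The 4 cells of cage e must have sum 11, leaving R4C6 = 5.
The 4 cells of cage e must have sum 11; hence R5C5 = 1.
Cage e has sum 11; hence R5C6 = 4.
Column 6 now contains 4, so R6C6 = 2.
The 4 cells of cage c must have sum 20; hence R1C5 = 6.
Cage c has sum 20, leaving R1C6 = 3.
The two cells of cage j must have sum 7, so R2C4 = 1.
Cage c has sum 20; hence R2C5 = 5.
Column 6 now contains 5, so R2C6 = 6.
Row 3 now contains 1; hence R3C4 = 6.
Cage k's pair has difference 1; hence R3C5 = 3.
Row 4 now contains 5, so R4C5 = 2.
Row 6 now contains 2, leaving R6C5 = 4.
Completed grid: 1 5 2 4 6 3 / 2 4 3 1 5 6 / 5 2 4 6 3 1 / 4 6 1 3 2 5 / 6 3 5 2 1 4 / 3 1 6 5 4 2.

1 5 2 4 6 3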